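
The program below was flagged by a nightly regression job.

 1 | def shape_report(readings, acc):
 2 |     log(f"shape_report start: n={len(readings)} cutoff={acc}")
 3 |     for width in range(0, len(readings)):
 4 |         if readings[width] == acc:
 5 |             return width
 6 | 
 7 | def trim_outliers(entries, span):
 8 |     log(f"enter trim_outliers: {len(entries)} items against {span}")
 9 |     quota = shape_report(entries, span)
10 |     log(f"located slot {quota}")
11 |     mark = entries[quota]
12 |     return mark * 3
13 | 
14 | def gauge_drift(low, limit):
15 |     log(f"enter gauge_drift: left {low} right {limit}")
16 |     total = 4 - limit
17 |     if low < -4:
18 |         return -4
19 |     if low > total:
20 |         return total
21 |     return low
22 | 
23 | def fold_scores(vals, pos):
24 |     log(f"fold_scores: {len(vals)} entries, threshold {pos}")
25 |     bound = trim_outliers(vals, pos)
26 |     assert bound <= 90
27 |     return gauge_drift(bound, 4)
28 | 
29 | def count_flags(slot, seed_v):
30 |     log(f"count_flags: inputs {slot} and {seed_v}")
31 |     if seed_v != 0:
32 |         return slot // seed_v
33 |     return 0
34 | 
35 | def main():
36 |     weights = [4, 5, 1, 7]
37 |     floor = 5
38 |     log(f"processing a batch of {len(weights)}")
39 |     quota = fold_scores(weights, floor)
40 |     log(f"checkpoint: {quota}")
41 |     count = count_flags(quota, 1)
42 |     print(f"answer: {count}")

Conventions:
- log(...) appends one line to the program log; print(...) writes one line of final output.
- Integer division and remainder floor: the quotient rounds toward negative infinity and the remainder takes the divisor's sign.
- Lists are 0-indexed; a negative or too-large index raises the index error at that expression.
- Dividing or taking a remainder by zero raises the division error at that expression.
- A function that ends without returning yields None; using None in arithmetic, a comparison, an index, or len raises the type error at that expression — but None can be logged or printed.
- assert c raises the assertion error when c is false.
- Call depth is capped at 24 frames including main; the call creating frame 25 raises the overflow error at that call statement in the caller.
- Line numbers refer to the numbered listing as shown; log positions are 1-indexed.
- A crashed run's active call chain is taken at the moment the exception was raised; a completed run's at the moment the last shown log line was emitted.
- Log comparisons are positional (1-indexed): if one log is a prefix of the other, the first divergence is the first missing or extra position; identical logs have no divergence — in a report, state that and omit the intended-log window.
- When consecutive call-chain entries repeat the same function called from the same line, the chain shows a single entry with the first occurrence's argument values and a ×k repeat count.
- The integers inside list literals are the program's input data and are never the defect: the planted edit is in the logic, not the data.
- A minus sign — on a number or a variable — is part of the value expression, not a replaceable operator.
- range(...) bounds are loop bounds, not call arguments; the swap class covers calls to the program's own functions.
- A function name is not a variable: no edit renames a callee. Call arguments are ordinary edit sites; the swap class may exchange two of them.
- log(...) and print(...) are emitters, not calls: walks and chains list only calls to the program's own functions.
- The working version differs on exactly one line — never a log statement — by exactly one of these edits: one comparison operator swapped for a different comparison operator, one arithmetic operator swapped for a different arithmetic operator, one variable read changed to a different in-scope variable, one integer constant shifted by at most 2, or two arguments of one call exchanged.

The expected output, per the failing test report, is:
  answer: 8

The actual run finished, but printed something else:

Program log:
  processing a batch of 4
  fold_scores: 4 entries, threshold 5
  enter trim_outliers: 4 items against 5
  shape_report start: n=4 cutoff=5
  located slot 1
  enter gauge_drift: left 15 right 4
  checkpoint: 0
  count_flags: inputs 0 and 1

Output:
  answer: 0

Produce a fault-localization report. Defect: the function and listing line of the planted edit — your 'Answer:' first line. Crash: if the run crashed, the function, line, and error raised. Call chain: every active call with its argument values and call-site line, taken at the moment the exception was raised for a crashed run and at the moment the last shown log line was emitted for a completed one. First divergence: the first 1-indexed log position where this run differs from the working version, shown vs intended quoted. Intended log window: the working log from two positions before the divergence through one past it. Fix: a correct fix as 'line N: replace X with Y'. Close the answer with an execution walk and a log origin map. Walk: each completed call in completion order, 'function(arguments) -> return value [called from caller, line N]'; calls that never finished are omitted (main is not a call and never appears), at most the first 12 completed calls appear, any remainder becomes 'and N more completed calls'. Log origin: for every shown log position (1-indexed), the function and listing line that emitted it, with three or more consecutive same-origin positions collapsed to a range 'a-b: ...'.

Answer: the defect is in gauge_drift at line 16.
Core observation: At log position 7 the runs split — shown 'checkpoint: 0', but the working version logs 'checkpoint: 8'.
Call chain: main -> count_flags(0, 1) (called at line 41).
First divergence: at position 7 the run shows 'checkpoint: 0' where the working version logs 'checkpoint: 8'.
Intended log window:
  5: located slot 1
  6: enter gauge_drift: left 15 right 4
  7: checkpoint: 8
  8: count_flags: inputs 8 and 1
Execution walk:
  shape_report([4, 5, 1, 7], 5) -> 1  [called from trim_outliers, line 9]
  trim_outliers([4, 5, 1, 7], 5) -> 15  [called from fold_scores, line 25]
  gauge_drift(15, 4) -> 0  [called from fold_scores, line 27]
  fold_scores([4, 5, 1, 7], 5) -> 0  [called from main, line 39]
  count_flags(0, 1) -> 0  [called from main, line 41]
Log origin:
  1 — main, line 38
  2 — fold_scores, line 24
  3 — trim_outliers, line 8
  4 — shape_report, line 2
  5 — trim_outliers, line 10
  6 — gauge_drift, line 15
  7 — main, line 40
  8 — count_flags, line 30
A correct fix: line 16: replace `-` with `+`.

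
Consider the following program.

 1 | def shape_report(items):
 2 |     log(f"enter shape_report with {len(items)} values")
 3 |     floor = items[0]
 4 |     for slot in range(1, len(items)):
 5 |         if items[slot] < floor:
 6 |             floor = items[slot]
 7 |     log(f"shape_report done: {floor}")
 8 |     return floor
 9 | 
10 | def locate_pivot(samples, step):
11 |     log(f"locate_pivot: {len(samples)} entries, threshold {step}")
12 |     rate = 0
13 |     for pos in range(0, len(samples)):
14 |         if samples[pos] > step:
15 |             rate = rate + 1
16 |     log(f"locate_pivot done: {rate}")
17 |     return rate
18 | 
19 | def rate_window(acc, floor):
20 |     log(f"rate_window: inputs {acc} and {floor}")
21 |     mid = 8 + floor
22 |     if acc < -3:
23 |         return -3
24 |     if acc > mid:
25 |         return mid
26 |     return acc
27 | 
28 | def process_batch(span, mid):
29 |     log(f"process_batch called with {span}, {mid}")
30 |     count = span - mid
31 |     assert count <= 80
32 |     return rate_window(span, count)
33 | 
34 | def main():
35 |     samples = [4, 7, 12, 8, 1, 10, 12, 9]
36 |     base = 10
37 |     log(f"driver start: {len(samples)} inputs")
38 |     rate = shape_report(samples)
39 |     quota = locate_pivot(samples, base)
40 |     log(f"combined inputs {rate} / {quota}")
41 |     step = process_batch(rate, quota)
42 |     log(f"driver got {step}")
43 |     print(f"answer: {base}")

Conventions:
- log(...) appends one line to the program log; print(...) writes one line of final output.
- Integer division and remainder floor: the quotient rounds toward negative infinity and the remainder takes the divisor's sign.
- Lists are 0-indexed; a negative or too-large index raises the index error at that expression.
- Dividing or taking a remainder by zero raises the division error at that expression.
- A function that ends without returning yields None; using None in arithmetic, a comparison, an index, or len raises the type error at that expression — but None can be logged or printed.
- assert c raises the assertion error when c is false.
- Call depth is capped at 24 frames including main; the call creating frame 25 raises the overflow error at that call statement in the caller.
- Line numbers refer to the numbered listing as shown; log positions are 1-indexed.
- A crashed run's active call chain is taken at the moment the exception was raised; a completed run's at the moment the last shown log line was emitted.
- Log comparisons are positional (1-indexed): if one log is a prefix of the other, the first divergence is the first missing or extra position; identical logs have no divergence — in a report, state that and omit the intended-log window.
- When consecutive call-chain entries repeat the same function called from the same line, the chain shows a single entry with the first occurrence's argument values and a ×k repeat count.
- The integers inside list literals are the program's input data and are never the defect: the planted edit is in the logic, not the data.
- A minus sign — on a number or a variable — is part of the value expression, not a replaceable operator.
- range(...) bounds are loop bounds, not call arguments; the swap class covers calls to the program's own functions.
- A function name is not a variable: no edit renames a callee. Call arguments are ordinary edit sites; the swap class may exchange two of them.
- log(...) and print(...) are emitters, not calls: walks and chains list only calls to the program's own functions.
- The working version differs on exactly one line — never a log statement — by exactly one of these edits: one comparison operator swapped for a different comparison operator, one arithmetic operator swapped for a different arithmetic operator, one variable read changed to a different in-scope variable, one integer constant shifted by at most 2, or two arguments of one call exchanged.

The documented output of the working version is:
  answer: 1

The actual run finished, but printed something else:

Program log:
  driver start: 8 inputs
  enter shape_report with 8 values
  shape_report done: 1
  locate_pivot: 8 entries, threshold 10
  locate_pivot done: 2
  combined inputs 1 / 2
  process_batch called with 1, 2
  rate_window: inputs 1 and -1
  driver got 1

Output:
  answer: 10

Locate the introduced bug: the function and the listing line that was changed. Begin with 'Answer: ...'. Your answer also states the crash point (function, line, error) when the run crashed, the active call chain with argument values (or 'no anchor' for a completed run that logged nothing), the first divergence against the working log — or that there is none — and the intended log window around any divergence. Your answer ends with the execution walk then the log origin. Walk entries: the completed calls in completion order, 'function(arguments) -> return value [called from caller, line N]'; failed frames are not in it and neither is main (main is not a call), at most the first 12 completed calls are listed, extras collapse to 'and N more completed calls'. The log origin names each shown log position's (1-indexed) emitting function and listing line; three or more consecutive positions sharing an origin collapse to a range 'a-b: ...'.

Answer: the defect is in main at line 43.
The tell: No log line changed; the fault shows up purely in the output.
Call chain: main.
First divergence: none — the logs agree in full.
Execution walk:
  shape_report([4, 7, 12, 8, 1, 10, 12, 9]) -> 1  [called from main, line 38]
  locate_pivot([4, 7, 12, 8, 1, 10, 12, 9], 10) -> 2  [called from main, line 39]
  rate_window(1, -1) -> 1  [called from process_batch, line 32]
  process_batch(1, 2) -> 1  [called from main, line 41]
Log line origins:
  1: logged in main at line 37
  2: logged in shape_report at line 2
  3: logged in shape_report at line 7
  4: logged in locate_pivot at line 11
  5: logged in locate_pivot at line 16
  6: logged in main at line 40
  7: logged in process_batch at line 29
  8: logged in rate_window at line 20
  9: logged in main at line 42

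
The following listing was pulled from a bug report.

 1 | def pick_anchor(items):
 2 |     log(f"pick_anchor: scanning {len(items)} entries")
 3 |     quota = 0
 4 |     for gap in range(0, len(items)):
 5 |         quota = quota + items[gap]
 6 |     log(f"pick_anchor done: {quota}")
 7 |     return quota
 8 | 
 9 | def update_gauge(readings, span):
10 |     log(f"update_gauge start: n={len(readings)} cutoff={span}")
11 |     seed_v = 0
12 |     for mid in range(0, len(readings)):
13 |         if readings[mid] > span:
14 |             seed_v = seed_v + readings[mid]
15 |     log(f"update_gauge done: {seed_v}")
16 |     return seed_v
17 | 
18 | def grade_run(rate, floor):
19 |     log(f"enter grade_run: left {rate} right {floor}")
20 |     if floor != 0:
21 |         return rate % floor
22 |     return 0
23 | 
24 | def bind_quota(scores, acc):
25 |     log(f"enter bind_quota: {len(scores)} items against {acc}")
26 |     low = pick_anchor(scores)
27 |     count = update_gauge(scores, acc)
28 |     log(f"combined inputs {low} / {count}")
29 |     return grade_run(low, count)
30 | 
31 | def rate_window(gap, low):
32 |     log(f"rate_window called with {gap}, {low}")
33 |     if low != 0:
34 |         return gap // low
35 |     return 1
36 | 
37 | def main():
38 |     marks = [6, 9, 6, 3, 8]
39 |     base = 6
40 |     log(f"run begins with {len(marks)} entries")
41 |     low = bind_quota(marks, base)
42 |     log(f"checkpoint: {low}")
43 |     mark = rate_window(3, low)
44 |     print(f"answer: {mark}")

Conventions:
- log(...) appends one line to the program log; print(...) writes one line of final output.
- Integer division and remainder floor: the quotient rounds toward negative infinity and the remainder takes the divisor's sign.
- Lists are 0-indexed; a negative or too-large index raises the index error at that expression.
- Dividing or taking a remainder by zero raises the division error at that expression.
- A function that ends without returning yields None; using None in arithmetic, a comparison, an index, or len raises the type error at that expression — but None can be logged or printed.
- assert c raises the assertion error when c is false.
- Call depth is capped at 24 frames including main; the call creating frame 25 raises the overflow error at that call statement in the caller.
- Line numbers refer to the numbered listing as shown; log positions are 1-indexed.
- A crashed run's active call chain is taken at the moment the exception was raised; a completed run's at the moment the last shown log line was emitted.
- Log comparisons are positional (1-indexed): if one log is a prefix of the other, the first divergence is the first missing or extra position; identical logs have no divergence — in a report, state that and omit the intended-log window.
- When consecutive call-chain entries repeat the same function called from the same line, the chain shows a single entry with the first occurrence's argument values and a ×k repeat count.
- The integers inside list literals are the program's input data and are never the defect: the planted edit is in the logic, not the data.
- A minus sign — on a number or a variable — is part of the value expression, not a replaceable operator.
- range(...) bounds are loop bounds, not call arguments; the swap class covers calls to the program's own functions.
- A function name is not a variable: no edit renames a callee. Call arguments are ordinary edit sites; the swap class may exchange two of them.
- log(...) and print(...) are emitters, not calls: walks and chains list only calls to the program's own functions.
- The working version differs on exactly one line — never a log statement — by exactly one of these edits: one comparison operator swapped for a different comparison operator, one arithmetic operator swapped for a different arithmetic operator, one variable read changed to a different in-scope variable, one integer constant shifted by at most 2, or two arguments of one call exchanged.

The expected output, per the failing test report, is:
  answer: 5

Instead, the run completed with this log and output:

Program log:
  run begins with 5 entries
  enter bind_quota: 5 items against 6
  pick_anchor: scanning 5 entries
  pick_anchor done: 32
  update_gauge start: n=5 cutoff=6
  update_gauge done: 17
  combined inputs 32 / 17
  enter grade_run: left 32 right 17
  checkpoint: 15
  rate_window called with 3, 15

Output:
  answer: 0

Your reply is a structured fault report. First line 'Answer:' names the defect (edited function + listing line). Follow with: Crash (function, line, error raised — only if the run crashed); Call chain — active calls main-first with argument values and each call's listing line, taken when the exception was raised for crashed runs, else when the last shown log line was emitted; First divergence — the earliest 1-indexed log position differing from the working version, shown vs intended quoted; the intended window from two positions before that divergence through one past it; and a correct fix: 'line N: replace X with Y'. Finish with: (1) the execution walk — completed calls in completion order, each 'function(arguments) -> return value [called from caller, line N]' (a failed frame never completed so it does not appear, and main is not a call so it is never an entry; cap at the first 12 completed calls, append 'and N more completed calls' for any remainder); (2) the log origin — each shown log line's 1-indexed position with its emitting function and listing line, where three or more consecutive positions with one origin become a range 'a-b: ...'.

Answer: the defect is in main at line 43.
Core observation: Everything matches until log position 10, which reads 'rate_window called with 3, 15' in place of 'rate_window called with 15, 3'.
Call chain: main -> rate_window(3, 15) (called at line 43).
First divergence: position 10 — shown 'rate_window called with 3, 15', intended 'rate_window called with 15, 3'.
Intended log window:
  8: enter grade_run: left 32 right 17
  9: checkpoint: 15
  10: rate_window called with 15, 3
Execution walk:
  pick_anchor([6, 9, 6, 3, 8]) -> 32  [called from bind_quota, line 26]
  update_gauge([6, 9, 6, 3, 8], 6) -> 17  [called from bind_quota, line 27]
  grade_run(32, 17) -> 15  [called from bind_quota, line 29]
  bind_quota([6, 9, 6, 3, 8], 6) -> 15  [called from main, line 41]
  rate_window(3, 15) -> 0  [called from main, line 43]
Log origin:
  1: emitted by main (line 40)
  2: emitted by bind_quota (line 25)
  3: emitted by pick_anchor (line 2)
  4: emitted by pick_anchor (line 6)
  5: emitted by update_gauge (line 10)
  6: emitted by update_gauge (line 15)
  7: emitted by bind_quota (line 28)
  8: emitted by grade_run (line 19)
  9: emitted by main (line 42)
  10: emitted by rate_window (line 32)
A correct fix: line 43: replace `rate_window(3, low)` with `rate_window(low, 3)`.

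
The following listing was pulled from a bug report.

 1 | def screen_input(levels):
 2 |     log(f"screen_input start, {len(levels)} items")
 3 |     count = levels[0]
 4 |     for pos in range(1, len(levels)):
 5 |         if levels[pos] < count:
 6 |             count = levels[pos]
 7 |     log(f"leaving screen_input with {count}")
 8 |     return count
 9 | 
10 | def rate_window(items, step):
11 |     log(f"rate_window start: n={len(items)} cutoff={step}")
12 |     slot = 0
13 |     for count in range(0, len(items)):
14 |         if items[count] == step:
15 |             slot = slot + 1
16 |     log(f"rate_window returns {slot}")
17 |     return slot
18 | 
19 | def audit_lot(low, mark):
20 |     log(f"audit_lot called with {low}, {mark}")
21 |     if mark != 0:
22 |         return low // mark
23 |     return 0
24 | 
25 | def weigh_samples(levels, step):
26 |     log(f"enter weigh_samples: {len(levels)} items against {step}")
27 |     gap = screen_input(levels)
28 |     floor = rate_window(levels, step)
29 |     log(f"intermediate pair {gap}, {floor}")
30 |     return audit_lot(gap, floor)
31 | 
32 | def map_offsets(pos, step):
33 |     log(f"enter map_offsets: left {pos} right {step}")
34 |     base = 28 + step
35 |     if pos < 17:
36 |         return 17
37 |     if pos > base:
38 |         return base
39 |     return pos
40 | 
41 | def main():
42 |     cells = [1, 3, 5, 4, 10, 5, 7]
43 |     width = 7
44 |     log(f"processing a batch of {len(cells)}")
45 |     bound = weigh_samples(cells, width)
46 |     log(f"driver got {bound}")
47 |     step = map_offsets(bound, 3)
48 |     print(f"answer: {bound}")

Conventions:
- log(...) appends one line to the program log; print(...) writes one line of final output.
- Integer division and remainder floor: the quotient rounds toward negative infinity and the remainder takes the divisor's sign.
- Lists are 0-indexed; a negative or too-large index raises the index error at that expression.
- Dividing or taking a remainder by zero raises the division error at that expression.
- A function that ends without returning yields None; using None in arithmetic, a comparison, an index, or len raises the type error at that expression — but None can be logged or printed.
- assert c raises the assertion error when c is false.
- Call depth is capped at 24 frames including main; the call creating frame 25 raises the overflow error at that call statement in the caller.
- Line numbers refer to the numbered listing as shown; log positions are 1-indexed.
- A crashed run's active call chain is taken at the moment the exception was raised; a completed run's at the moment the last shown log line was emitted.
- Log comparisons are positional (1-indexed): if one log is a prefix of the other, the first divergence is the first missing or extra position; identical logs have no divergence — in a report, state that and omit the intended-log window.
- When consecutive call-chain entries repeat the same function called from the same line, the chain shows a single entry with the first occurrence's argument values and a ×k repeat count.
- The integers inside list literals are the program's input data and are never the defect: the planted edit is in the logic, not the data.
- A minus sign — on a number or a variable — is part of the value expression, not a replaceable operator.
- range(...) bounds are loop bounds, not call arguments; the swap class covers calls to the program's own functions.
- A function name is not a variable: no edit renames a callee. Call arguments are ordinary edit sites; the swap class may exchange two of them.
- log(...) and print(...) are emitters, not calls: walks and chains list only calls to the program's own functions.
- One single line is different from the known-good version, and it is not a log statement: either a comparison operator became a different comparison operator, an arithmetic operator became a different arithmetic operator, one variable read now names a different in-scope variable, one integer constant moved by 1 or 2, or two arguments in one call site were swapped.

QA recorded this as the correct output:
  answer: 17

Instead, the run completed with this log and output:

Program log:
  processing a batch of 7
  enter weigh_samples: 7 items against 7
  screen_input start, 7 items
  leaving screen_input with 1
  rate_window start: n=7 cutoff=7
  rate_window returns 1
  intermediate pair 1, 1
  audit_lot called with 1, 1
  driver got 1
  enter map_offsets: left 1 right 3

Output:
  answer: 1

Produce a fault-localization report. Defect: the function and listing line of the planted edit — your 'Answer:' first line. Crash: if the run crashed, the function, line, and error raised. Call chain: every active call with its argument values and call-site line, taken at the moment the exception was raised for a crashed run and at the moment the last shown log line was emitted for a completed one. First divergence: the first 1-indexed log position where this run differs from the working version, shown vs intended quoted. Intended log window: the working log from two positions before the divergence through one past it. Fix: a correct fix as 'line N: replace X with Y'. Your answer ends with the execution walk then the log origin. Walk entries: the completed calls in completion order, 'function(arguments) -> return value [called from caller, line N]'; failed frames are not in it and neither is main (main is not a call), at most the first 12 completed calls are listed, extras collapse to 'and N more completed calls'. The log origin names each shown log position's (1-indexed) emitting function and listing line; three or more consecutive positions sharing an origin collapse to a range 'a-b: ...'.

Answer: the defect is in main at line 48.
Key observation: The logs agree in full; only the final output differs.
Call chain: main -> map_offsets(1, 3) (called at line 47).
First divergence: none — the logs agree in full.
Execution walk:
  screen_input([1, 3, 5, 4, 10, 5, 7]) -> 1  [called from weigh_samples, line 27]
  rate_window([1, 3, 5, 4, 10, 5, 7], 7) -> 1  [called from weigh_samples, line 28]
  audit_lot(1, 1) -> 1  [called from weigh_samples, line 30]
  weigh_samples([1, 3, 5, 4, 10, 5, 7], 7) -> 1  [called from main, line 45]
  map_offsets(1, 3) -> 17  [called from main, line 47]
Log origins:
  1: emitted by main (line 44)
  2: emitted by weigh_samples (line 26)
  3: emitted by screen_input (line 2)
  4: emitted by screen_input (line 7)
  5: emitted by rate_window (line 11)
  6: emitted by rate_window (line 16)
  7: emitted by weigh_samples (line 29)
  8: emitted by audit_lot (line 20)
  9: emitted by main (line 46)
  10: emitted by map_offsets (line 33)
A correct fix: line 48: replace `bound` with `step`.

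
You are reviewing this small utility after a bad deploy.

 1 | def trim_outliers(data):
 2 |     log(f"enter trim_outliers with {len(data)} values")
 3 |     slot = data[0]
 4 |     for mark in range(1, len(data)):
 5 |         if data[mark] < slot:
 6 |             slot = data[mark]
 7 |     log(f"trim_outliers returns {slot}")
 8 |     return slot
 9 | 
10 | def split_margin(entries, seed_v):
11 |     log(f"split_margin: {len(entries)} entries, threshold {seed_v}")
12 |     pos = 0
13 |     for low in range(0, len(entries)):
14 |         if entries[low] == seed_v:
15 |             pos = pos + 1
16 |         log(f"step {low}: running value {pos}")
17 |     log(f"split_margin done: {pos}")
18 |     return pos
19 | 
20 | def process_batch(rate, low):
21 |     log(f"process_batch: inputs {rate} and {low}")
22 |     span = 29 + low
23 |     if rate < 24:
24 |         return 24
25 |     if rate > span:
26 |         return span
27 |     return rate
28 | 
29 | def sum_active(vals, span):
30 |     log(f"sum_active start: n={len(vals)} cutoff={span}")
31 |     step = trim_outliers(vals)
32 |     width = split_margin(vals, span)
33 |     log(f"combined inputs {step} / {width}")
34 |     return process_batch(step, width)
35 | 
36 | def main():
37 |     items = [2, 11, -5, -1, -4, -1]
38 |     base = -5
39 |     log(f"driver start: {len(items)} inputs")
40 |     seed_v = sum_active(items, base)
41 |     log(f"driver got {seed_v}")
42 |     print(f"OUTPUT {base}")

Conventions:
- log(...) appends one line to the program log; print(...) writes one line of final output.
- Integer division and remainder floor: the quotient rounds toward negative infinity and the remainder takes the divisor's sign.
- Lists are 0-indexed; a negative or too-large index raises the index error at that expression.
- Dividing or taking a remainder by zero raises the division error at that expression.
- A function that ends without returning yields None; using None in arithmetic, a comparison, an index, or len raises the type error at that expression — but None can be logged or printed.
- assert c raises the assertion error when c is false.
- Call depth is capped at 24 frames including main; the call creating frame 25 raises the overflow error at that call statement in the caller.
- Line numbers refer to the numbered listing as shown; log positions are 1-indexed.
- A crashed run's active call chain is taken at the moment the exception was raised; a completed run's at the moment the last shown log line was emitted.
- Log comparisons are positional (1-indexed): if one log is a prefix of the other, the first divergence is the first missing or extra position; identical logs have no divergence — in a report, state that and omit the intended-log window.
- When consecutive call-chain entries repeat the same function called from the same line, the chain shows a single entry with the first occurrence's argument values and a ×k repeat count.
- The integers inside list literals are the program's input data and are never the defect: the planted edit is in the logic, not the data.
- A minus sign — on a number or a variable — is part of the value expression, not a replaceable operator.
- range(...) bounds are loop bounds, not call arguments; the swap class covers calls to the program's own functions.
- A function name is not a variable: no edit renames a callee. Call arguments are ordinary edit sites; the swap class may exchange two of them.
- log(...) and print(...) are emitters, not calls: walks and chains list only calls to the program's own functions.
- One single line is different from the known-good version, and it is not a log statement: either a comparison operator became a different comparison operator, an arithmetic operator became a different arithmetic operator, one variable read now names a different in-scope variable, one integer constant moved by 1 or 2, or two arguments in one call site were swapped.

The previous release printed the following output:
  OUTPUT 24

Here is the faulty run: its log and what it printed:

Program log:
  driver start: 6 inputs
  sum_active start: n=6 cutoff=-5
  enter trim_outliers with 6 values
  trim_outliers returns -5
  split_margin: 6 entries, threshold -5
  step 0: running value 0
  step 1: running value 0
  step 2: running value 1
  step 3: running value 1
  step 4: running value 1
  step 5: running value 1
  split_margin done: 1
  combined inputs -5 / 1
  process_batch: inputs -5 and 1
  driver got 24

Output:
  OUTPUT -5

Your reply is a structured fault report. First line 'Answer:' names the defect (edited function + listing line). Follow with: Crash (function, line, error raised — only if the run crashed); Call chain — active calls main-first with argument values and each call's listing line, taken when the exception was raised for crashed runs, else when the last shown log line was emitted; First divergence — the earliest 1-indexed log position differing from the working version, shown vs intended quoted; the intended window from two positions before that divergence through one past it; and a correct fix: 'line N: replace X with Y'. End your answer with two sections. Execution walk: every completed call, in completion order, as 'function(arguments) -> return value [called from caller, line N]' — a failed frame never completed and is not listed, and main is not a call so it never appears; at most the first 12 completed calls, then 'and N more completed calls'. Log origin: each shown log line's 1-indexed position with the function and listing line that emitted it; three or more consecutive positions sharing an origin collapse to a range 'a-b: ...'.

Answer: the defect is in main at line 42.
Key fact: Nothing in the log betrays the bug — only the output does.
Call chain: main.
First divergence: none; the two logs match at every position.
Execution walk:
  trim_outliers([2, 11, -5, -1, -4, -1]) -> -5  [called from sum_active, line 31]
  split_margin([2, 11, -5, -1, -4, -1], -5) -> 1  [called from sum_active, line 32]
  process_batch(-5, 1) -> 24  [called from sum_active, line 34]
  sum_active([2, 11, -5, -1, -4, -1], -5) -> 24  [called from main, line 40]
Log origins:
  1: from main, line 39
  2: from sum_active, line 30
  3: from trim_outliers, line 2
  4: from trim_outliers, line 7
  5: from split_margin, line 11
  6-11: from split_margin, line 16
  12: from split_margin, line 17
  13: from sum_active, line 33
  14: from process_batch, line 21
  15: from main, line 41
A correct fix: line 42: replace `base` with `seed_v`.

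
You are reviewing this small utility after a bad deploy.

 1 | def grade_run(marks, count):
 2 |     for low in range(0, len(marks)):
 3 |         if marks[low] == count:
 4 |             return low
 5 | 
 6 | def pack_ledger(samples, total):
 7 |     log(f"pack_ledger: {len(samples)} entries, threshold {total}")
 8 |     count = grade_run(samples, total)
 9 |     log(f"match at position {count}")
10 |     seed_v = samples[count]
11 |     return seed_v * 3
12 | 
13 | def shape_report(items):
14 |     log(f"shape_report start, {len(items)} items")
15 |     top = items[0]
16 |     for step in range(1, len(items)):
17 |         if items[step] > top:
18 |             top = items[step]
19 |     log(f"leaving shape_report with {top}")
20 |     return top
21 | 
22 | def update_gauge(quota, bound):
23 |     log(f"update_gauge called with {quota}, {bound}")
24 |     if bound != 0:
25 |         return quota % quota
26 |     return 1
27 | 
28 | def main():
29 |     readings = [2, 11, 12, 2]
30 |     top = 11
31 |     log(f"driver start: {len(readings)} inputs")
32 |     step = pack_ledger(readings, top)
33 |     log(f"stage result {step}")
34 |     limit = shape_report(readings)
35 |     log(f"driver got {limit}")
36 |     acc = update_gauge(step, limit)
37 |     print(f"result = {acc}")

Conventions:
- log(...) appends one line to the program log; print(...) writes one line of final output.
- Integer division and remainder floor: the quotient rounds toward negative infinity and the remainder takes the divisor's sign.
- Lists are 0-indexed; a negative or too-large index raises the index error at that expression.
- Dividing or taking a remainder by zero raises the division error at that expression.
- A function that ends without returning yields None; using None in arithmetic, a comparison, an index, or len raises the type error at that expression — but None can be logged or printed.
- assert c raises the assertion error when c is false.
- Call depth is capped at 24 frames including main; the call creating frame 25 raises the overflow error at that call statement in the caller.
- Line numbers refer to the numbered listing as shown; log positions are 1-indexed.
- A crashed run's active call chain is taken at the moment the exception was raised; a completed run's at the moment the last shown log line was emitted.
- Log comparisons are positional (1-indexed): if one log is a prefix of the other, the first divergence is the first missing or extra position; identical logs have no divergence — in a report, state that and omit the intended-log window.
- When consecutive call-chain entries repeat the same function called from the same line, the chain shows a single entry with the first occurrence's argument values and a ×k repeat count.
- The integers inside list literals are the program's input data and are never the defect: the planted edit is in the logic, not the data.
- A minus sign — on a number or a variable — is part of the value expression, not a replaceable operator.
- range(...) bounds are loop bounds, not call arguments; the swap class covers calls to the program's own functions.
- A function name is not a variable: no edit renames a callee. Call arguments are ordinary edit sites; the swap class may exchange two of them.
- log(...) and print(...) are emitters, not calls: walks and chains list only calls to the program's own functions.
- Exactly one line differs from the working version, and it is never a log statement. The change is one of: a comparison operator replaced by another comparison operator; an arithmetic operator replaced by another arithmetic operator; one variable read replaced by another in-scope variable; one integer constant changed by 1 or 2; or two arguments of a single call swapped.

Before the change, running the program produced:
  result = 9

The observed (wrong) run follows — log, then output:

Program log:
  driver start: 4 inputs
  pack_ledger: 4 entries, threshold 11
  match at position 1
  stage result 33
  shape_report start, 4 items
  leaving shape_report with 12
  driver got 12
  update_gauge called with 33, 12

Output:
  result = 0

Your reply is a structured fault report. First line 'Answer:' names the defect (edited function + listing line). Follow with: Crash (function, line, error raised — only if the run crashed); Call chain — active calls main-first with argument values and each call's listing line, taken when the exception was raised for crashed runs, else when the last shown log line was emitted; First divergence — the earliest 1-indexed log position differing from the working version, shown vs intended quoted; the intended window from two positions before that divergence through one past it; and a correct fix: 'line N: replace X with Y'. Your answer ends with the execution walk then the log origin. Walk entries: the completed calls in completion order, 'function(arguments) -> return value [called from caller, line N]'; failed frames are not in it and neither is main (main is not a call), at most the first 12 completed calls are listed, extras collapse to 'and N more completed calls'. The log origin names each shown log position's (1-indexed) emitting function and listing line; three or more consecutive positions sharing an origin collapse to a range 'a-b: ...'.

Answer: the defect is in update_gauge at line 25.
Core observation: No log line changed; the fault shows up purely in the output.
Call chain: main -> update_gauge(33, 12) (called at line 36).
First divergence: there is none — every log position agrees.
Execution walk:
  grade_run([2, 11, 12, 2], 11) -> 1  [called from pack_ledger, line 8]
  pack_ledger([2, 11, 12, 2], 11) -> 33  [called from main, line 32]
  shape_report([2, 11, 12, 2]) -> 12  [called from main, line 34]
  update_gauge(33, 12) -> 0  [called from main, line 36]
Log origins:
  1: logged in main at line 31
  2: logged in pack_ledger at line 7
  3: logged in pack_ledger at line 9
  4: logged in main at line 33
  5: logged in shape_report at line 14
  6: logged in shape_report at line 19
  7: logged in main at line 35
  8: logged in update_gauge at line 23
A correct fix: line 25: replace `quota % quota` with `quota % bound`.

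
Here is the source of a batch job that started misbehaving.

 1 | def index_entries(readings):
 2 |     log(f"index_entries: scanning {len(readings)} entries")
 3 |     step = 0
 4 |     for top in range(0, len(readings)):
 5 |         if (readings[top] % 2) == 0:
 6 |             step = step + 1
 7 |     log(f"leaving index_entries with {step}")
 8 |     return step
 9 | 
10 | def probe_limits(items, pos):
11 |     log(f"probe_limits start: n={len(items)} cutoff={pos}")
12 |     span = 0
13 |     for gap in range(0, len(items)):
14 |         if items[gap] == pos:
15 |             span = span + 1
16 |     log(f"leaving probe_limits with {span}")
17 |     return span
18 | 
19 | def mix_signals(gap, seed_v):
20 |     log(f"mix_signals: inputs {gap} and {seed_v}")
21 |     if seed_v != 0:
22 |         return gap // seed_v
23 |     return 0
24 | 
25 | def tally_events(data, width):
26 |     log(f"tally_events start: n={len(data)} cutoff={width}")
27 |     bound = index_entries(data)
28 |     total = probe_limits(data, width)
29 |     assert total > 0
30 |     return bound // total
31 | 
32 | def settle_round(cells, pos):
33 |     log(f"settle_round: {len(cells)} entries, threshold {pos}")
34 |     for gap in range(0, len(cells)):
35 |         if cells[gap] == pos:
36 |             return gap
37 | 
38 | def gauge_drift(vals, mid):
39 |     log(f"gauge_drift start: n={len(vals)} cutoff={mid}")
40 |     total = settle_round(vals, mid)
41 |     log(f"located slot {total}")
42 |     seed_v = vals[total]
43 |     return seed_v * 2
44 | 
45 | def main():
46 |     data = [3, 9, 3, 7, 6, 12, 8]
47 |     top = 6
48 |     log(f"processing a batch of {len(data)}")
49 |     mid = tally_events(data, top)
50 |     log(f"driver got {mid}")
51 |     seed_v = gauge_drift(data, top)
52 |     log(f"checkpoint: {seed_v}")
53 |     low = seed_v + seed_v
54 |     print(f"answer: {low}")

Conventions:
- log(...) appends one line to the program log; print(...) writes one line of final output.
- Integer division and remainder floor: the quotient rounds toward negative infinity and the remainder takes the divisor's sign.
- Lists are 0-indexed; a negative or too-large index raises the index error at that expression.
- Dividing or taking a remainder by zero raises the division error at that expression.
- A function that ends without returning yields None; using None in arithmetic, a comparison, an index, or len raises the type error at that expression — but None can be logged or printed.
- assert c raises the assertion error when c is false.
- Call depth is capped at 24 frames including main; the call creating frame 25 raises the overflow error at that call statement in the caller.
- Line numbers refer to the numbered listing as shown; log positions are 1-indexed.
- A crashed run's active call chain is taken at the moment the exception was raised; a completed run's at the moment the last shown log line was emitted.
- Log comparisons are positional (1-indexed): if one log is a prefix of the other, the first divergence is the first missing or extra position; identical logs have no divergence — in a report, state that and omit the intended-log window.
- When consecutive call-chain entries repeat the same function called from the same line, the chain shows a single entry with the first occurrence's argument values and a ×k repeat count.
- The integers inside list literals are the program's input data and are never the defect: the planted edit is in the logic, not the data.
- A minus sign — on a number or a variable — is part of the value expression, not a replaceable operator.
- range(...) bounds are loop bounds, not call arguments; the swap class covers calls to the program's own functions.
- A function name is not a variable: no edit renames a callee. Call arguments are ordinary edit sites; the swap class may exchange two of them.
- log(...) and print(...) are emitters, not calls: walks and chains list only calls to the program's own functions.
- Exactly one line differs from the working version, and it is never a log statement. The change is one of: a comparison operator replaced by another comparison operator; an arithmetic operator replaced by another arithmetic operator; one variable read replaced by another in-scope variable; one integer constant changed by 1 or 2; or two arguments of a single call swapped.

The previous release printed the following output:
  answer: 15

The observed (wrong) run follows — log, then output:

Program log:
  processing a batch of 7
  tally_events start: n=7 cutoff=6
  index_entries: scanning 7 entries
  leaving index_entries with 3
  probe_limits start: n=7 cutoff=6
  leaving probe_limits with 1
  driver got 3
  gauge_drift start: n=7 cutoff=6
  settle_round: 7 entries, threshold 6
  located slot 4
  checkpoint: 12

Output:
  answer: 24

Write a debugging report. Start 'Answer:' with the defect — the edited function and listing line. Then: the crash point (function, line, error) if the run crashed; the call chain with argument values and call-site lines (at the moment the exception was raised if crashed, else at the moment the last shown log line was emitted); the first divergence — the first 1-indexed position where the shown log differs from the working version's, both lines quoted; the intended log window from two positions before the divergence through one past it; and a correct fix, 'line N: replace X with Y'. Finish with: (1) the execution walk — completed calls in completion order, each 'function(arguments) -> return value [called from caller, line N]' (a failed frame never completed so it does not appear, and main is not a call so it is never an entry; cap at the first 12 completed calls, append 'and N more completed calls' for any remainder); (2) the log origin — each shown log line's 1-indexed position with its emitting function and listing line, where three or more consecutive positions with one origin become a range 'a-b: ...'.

Answer: the defect is in main at line 53.
Key observation: Every logged value matches the working version; the printed result is what differs.
Call chain: main.
First divergence: none — the logs agree in full.
Execution walk:
  index_entries([3, 9, 3, 7, 6, 12, 8]) -> 3  [called from tally_events, line 27]
  probe_limits([3, 9, 3, 7, 6, 12, 8], 6) -> 1  [called from tally_events, line 28]
  tally_events([3, 9, 3, 7, 6, 12, 8], 6) -> 3  [called from main, line 49]
  settle_round([3, 9, 3, 7, 6, 12, 8], 6) -> 4  [called from gauge_drift, line 40]
  gauge_drift([3, 9, 3, 7, 6, 12, 8], 6) -> 12  [called from main, line 51]
Log origins:
  1: emitted by main (line 48)
  2: emitted by tally_events (line 26)
  3: emitted by index_entries (line 2)
  4: emitted by index_entries (line 7)
  5: emitted by probe_limits (line 11)
  6: emitted by probe_limits (line 16)
  7: emitted by main (line 50)
  8: emitted by gauge_drift (line 39)
  9: emitted by settle_round (line 33)
  10: emitted by gauge_drift (line 41)
  11: emitted by main (line 52)
A correct fix: line 53: replace `seed_v + seed_v` with `mid + seed_v`.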